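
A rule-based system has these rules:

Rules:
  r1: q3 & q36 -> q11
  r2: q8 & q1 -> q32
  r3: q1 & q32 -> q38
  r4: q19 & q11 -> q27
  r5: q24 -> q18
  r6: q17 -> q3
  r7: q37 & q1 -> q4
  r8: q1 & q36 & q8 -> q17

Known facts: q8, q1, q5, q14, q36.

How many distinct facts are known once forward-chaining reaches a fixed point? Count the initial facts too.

10

Round 1 — r2, r8, derive q32, q17.
Round 2 — r3, r6, derive q38, q3.
Round 3 — r1, derive q11.
Closure: {q1, q11, q14, q17, q3, q32, q36, q38, q5, q8} — 10 facts.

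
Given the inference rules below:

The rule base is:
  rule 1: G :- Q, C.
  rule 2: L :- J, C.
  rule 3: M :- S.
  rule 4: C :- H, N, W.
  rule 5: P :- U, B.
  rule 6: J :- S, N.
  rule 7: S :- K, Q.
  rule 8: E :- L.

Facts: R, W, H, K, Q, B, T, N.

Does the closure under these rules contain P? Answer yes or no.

Round 1 — rule 4, rule 7, derive C, S.
Round 2 — rule 1, rule 3, rule 6, derive G, M, J.
Round 3 — rule 2, derive L.
Round 4 — rule 8, derive E.
Fixed point reached. P is concluded only by rule 5; rule 5 needs U (never derived).

no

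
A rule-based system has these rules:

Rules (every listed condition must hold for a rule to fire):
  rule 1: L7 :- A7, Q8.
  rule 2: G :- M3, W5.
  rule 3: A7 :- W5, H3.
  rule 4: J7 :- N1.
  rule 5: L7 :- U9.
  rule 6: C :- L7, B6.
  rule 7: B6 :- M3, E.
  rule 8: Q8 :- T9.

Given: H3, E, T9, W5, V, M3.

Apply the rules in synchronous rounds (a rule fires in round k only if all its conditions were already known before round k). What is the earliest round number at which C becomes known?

3

Round 1 — rule 2, rule 3, rule 7, rule 8, derive G, A7, B6, Q8.
Round 2 — rule 1, derive L7.
Round 3 — rule 6, derive C.
C first appears in round 3.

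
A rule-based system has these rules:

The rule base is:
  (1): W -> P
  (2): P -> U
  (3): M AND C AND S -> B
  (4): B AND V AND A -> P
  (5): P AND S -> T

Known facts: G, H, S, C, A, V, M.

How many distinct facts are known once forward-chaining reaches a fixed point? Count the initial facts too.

[1] (3) [M AND C AND S -> B]. ⇒ new: B.
[2] (4) [B AND V AND A -> P]. ⇒ new: P.
[3] (2) [P -> U]; (5) [P AND S -> T]. ⇒ new: U, T.
Closure: {A, B, C, G, H, M, P, S, T, U, V} — 11 facts.

11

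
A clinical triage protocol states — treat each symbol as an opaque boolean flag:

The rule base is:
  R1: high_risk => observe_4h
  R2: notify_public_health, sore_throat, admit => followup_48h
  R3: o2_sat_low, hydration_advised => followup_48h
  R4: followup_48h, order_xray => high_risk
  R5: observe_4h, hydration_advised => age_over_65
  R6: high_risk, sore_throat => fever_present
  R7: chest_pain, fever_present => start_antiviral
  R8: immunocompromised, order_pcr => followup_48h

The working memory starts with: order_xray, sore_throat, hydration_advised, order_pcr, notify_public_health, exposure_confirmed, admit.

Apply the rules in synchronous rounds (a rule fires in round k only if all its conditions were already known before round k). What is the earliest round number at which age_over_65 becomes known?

Round 1: R2 [notify_public_health, sore_throat, admit => followup_48h]. New: followup_48h.
Round 2: R4 [followup_48h, order_xray => high_risk]. New: high_risk.
Round 3: R1 [high_risk => observe_4h]; R6 [high_risk, sore_throat => fever_present]. New: observe_4h, fever_present.
Round 4: R5 [observe_4h, hydration_advised => age_over_65]. New: age_over_65.
age_over_65 first appears in round 4.

4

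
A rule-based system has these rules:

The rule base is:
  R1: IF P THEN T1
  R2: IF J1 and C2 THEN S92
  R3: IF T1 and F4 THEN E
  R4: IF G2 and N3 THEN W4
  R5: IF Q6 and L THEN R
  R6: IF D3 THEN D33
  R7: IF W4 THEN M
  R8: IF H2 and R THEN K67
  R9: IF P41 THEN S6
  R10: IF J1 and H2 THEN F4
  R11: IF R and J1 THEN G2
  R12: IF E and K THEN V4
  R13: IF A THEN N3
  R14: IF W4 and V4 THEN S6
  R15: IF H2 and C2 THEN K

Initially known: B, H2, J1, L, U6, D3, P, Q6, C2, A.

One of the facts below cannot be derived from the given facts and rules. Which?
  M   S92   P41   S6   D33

P41

Round 1: R1 [IF P THEN T1]; R2 [IF J1 and C2 THEN S92]; R5 [IF Q6 and L THEN R]; R6 [IF D3 THEN D33]; R10 [IF J1 and H2 THEN F4]; R13 [IF A THEN N3]; R15 [IF H2 and C2 THEN K]. New: T1, S92, R, D33, F4, N3, K.
Round 2: R3 [IF T1 and F4 THEN E]; R8 [IF H2 and R THEN K67]; R11 [IF R and J1 THEN G2]. New: E, K67, G2.
Round 3: R4 [IF G2 and N3 THEN W4]; R12 [IF E and K THEN V4]. New: W4, V4.
Round 4: R7 [IF W4 THEN M]; R14 [IF W4 and V4 THEN S6]. New: M, S6.
Derived: M (round 4), D33 (round 1), S92 (round 1), S6 (round 4). P41 never appears in any round.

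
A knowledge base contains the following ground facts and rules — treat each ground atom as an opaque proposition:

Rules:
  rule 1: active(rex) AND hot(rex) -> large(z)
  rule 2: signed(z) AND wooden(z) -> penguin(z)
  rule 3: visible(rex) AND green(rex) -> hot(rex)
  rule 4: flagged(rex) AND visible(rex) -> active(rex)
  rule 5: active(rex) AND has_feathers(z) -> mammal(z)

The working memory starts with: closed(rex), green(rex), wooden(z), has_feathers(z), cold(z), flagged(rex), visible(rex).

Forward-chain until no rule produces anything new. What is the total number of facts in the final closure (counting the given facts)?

[1] rule 3 [visible(rex) AND green(rex) -> hot(rex)]; rule 4 [flagged(rex) AND visible(rex) -> active(rex)]. ⇒ new: hot(rex), active(rex).
[2] rule 1 [active(rex) AND hot(rex) -> large(z)]; rule 5 [active(rex) AND has_feathers(z) -> mammal(z)]. ⇒ new: large(z), mammal(z).
Closure: {active(rex), closed(rex), cold(z), flagged(rex), green(rex), has_feathers(z), hot(rex), large(z), mammal(z), visible(rex), wooden(z)} — 11 facts.

11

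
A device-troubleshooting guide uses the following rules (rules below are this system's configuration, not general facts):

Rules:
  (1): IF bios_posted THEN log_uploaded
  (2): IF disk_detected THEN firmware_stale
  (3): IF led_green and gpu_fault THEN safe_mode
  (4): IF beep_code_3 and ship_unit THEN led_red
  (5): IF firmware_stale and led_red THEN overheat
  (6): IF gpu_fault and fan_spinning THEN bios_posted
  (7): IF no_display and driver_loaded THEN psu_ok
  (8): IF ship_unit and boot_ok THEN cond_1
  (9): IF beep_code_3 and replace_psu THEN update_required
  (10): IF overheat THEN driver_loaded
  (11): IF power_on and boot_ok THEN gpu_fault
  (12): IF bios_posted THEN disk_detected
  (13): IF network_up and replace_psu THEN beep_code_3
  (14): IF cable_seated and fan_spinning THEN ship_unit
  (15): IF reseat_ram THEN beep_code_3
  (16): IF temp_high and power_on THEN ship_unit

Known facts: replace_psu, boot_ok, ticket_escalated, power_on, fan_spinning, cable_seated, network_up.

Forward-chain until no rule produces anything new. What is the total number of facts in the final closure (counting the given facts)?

Round 1: (11) [IF power_on and boot_ok THEN gpu_fault]; (13) [IF network_up and replace_psu THEN beep_code_3]; (14) [IF cable_seated and fan_spinning THEN ship_unit]. New: gpu_fault, beep_code_3, ship_unit.
Round 2: (4) [IF beep_code_3 and ship_unit THEN led_red]; (6) [IF gpu_fault and fan_spinning THEN bios_posted]; (8) [IF ship_unit and boot_ok THEN cond_1]; (9) [IF beep_code_3 and replace_psu THEN update_required]. New: led_red, bios_posted, cond_1, update_required.
Round 3: (1) [IF bios_posted THEN log_uploaded]; (12) [IF bios_posted THEN disk_detected]. New: log_uploaded, disk_detected.
Round 4: (2) [IF disk_detected THEN firmware_stale]. New: firmware_stale.
Round 5: (5) [IF firmware_stale and led_red THEN overheat]. New: overheat.
Round 6: (10) [IF overheat THEN driver_loaded]. New: driver_loaded.
Closure: {beep_code_3, bios_posted, boot_ok, cable_seated, cond_1, disk_detected, driver_loaded, fan_spinning, firmware_stale, gpu_fault, led_red, log_uploaded, network_up, overheat, power_on, replace_psu, ship_unit, ticket_escalated, update_required} — 19 facts.

19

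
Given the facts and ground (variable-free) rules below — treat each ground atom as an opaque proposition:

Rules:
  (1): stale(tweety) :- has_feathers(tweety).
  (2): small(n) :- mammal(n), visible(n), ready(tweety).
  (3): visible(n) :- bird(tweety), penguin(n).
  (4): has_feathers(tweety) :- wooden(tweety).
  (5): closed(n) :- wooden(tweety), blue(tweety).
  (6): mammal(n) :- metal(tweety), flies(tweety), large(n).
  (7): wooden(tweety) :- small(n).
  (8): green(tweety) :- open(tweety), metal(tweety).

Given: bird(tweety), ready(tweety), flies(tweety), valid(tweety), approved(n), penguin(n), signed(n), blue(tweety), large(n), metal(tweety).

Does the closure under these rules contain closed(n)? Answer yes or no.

Round 1: (3) [visible(n) :- bird(tweety), penguin(n).]; (6) [mammal(n) :- metal(tweety), flies(tweety), large(n).]. New: visible(n), mammal(n).
Round 2: (2) [small(n) :- mammal(n), visible(n), ready(tweety).]. New: small(n).
Round 3: (7) [wooden(tweety) :- small(n).]. New: wooden(tweety).
Round 4: (4) [has_feathers(tweety) :- wooden(tweety).]; (5) [closed(n) :- wooden(tweety), blue(tweety).]. New: has_feathers(tweety), closed(n).
Round 5: (1) [stale(tweety) :- has_feathers(tweety).]. New: stale(tweety).
closed(n) appears in round 4, so it is derivable.

yes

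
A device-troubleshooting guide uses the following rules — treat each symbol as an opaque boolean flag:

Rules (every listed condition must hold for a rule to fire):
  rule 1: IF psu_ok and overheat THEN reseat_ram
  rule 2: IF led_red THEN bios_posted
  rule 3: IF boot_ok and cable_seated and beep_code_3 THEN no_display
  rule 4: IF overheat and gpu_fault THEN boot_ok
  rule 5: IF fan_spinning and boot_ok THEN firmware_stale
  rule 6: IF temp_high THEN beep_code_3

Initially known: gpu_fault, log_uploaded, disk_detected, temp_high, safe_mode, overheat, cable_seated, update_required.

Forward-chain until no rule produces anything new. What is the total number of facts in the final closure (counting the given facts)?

11

[1] rule 4 [IF overheat and gpu_fault THEN boot_ok]; rule 6 [IF temp_high THEN beep_code_3]. ⇒ new: boot_ok, beep_code_3.
[2] rule 3 [IF boot_ok and cable_seated and beep_code_3 THEN no_display]. ⇒ new: no_display.
Closure: {beep_code_3, boot_ok, cable_seated, disk_detected, gpu_fault, log_uploaded, no_display, overheat, safe_mode, temp_high, update_required} — 11 facts.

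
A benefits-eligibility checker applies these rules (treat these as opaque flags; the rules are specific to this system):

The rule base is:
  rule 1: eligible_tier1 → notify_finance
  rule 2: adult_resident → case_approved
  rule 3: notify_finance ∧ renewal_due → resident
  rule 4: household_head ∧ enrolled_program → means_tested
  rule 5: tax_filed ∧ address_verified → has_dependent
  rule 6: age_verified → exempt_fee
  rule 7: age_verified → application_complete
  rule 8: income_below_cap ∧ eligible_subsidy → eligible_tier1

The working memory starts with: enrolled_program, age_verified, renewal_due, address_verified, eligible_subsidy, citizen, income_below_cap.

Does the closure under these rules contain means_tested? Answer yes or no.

no

Round 1 fires rule 6, rule 7, rule 8, giving exempt_fee, application_complete, eligible_tier1.
Round 2 fires rule 1, giving notify_finance.
Round 3 fires rule 3, giving resident.
Fixed point reached. means_tested is concluded only by rule 4; rule 4 needs household_head (never derived).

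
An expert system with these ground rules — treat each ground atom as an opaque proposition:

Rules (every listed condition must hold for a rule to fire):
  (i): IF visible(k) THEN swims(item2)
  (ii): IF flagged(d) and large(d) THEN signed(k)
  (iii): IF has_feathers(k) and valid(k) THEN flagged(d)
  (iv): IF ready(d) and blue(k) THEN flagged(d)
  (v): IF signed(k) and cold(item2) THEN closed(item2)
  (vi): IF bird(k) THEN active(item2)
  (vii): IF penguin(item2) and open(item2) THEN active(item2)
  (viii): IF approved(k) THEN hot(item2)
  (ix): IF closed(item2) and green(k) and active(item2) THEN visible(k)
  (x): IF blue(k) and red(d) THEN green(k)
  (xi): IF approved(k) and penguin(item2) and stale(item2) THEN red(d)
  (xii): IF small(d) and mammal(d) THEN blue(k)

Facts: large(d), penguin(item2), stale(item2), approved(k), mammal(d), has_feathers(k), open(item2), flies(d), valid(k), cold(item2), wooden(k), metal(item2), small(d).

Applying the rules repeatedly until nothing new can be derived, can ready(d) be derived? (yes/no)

Round 1: (iii) [IF has_feathers(k) and valid(k) THEN flagged(d)]; (vii) [IF penguin(item2) and open(item2) THEN active(item2)]; (viii) [IF approved(k) THEN hot(item2)]; (xi) [IF approved(k) and penguin(item2) and stale(item2) THEN red(d)]; (xii) [IF small(d) and mammal(d) THEN blue(k)]. New: flagged(d), active(item2), hot(item2), red(d), blue(k).
Round 2: (ii) [IF flagged(d) and large(d) THEN signed(k)]; (x) [IF blue(k) and red(d) THEN green(k)]. New: signed(k), green(k).
Round 3: (v) [IF signed(k) and cold(item2) THEN closed(item2)]. New: closed(item2).
Round 4: (ix) [IF closed(item2) and green(k) and active(item2) THEN visible(k)]. New: visible(k).
Round 5: (i) [IF visible(k) THEN swims(item2)]. New: swims(item2).
Fixed point reached. No rule has ready(d) as a consequent, and it is not given.

no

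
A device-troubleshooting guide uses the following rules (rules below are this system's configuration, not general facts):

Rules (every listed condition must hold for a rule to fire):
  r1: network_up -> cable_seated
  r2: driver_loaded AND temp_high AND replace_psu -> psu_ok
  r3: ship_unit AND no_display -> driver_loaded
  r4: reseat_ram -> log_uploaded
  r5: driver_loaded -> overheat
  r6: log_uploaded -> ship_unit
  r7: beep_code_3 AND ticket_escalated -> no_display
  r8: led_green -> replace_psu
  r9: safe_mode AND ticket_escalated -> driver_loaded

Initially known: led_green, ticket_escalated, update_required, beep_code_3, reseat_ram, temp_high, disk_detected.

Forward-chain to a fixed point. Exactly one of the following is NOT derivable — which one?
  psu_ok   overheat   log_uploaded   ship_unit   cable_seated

cable_seated

Round 1 — r4, r7, r8, derive log_uploaded, no_display, replace_psu.
Round 2 — r6, derive ship_unit.
Round 3 — r3, derive driver_loaded.
Round 4 — r2, r5, derive psu_ok, overheat.
Derived: ship_unit (round 2), psu_ok (round 4), overheat (round 4), log_uploaded (round 1). cable_seated never appears in any round.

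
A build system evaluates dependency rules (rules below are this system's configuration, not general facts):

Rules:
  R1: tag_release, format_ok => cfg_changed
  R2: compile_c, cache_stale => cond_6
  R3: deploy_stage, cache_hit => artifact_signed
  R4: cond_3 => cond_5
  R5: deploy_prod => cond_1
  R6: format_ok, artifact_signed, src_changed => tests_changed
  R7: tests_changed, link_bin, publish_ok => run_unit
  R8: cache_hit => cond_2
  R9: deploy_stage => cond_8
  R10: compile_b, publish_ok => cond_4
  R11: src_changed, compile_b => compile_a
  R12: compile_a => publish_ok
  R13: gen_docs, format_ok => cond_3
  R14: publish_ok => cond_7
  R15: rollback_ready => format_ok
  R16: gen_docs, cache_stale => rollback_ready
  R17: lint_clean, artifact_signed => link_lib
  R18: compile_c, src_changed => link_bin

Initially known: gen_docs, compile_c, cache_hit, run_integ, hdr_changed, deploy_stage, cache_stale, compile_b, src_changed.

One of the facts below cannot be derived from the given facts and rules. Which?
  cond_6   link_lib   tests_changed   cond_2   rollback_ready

link_lib

Round 1: R2 [compile_c, cache_stale => cond_6]; R3 [deploy_stage, cache_hit => artifact_signed]; R8 [cache_hit => cond_2]; R9 [deploy_stage => cond_8]; R11 [src_changed, compile_b => compile_a]; R16 [gen_docs, cache_stale => rollback_ready]; R18 [compile_c, src_changed => link_bin]. New: cond_6, artifact_signed, cond_2, cond_8, compile_a, rollback_ready, link_bin.
Round 2: R12 [compile_a => publish_ok]; R15 [rollback_ready => format_ok]. New: publish_ok, format_ok.
Round 3: R6 [format_ok, artifact_signed, src_changed => tests_changed]; R10 [compile_b, publish_ok => cond_4]; R13 [gen_docs, format_ok => cond_3]; R14 [publish_ok => cond_7]. New: tests_changed, cond_4, cond_3, cond_7.
Round 4: R4 [cond_3 => cond_5]; R7 [tests_changed, link_bin, publish_ok => run_unit]. New: cond_5, run_unit.
Derived: cond_2 (round 1), rollback_ready (round 1), cond_6 (round 1), tests_changed (round 3). link_lib never appears in any round.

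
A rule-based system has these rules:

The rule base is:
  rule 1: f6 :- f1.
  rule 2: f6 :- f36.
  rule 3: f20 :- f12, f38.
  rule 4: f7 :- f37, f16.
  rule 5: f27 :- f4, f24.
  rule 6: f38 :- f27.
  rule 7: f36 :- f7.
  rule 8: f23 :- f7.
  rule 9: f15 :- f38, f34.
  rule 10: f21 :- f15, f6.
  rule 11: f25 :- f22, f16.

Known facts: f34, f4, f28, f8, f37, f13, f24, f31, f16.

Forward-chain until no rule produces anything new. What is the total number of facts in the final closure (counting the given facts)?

17

Round 1: rule 4 [f7 :- f37, f16.]; rule 5 [f27 :- f4, f24.]. Adds f7, f27.
Round 2: rule 6 [f38 :- f27.]; rule 7 [f36 :- f7.]; rule 8 [f23 :- f7.]. Adds f38, f36, f23.
Round 3: rule 2 [f6 :- f36.]; rule 9 [f15 :- f38, f34.]. Adds f6, f15.
Round 4: rule 10 [f21 :- f15, f6.]. Adds f21.
Closure: {f13, f15, f16, f21, f23, f24, f27, f28, f31, f34, f36, f37, f38, f4, f6, f7, f8} — 17 facts.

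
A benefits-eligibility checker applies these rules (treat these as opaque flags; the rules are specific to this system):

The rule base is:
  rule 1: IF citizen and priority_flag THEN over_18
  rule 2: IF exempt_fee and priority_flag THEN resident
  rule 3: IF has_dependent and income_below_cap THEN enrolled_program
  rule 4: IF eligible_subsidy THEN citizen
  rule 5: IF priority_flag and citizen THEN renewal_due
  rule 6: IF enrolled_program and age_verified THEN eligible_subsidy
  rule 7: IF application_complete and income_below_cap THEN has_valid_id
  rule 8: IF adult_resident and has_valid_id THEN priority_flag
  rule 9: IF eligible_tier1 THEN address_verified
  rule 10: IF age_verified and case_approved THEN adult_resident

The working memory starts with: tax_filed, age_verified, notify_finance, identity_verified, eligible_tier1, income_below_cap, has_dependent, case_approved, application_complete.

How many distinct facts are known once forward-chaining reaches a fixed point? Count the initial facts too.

18

Round 1 fires rule 3, rule 7, rule 9, rule 10, giving enrolled_program, has_valid_id, address_verified, adult_resident.
Round 2 fires rule 6, rule 8, giving eligible_subsidy, priority_flag.
Round 3 fires rule 4, giving citizen.
Round 4 fires rule 1, rule 5, giving over_18, renewal_due.
Closure: {address_verified, adult_resident, age_verified, application_complete, case_approved, citizen, eligible_subsidy, eligible_tier1, enrolled_program, has_dependent, has_valid_id, identity_verified, income_below_cap, notify_finance, over_18, priority_flag, renewal_due, tax_filed} — 18 facts.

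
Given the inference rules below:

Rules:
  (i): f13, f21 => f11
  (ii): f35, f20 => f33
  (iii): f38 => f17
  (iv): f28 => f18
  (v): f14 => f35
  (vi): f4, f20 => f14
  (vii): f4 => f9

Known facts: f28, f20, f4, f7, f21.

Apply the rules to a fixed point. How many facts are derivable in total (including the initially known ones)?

10

Round 1: (iv) [f28 => f18]; (vi) [f4, f20 => f14]; (vii) [f4 => f9]. Adds f18, f14, f9.
Round 2: (v) [f14 => f35]. Adds f35.
Round 3: (ii) [f35, f20 => f33]. Adds f33.
Closure: {f14, f18, f20, f21, f28, f33, f35, f4, f7, f9} — 10 facts.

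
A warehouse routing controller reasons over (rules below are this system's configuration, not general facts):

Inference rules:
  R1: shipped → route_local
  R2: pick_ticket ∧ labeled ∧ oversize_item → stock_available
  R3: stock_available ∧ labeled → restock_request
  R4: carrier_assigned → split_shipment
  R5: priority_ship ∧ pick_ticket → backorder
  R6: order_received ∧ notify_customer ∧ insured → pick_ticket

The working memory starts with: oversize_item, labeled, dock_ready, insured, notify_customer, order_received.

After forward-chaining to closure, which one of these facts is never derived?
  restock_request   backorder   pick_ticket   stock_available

Round 1 — R6, derive pick_ticket.
Round 2 — R2, derive stock_available.
Round 3 — R3, derive restock_request.
Derived: restock_request (round 3), stock_available (round 2), pick_ticket (round 1). backorder never appears in any round.

backorder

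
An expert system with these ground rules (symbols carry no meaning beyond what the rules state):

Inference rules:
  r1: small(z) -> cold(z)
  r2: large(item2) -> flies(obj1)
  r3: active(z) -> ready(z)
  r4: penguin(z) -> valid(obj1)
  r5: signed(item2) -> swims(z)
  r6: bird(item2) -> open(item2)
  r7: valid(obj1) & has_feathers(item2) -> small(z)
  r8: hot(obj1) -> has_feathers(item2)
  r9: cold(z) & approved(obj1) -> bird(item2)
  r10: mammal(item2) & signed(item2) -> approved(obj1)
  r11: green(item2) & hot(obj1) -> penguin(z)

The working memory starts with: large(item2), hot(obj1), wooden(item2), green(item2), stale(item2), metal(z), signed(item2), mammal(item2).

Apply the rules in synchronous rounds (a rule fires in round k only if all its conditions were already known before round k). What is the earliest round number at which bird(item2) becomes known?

Round 1: r2 [large(item2) -> flies(obj1)]; r5 [signed(item2) -> swims(z)]; r8 [hot(obj1) -> has_feathers(item2)]; r10 [mammal(item2) & signed(item2) -> approved(obj1)]; r11 [green(item2) & hot(obj1) -> penguin(z)]. Adds flies(obj1), swims(z), has_feathers(item2), approved(obj1), penguin(z).
Round 2: r4 [penguin(z) -> valid(obj1)]. Adds valid(obj1).
Round 3: r7 [valid(obj1) & has_feathers(item2) -> small(z)]. Adds small(z).
Round 4: r1 [small(z) -> cold(z)]. Adds cold(z).
Round 5: r9 [cold(z) & approved(obj1) -> bird(item2)]. Adds bird(item2).
bird(item2) first appears in round 5.

5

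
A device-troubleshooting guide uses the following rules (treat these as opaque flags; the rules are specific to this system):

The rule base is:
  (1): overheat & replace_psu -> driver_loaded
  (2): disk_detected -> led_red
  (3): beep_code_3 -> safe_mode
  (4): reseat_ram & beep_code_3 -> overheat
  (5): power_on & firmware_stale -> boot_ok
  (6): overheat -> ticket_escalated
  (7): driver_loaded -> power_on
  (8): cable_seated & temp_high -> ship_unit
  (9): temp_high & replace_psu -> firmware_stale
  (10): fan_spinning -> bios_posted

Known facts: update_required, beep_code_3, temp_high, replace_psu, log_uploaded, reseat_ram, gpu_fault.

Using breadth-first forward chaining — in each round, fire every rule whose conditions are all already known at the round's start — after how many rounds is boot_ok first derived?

4

[1] (3) [beep_code_3 -> safe_mode]; (4) [reseat_ram & beep_code_3 -> overheat]; (9) [temp_high & replace_psu -> firmware_stale]. ⇒ new: safe_mode, overheat, firmware_stale.
[2] (1) [overheat & replace_psu -> driver_loaded]; (6) [overheat -> ticket_escalated]. ⇒ new: driver_loaded, ticket_escalated.
[3] (7) [driver_loaded -> power_on]. ⇒ new: power_on.
[4] (5) [power_on & firmware_stale -> boot_ok]. ⇒ new: boot_ok.
boot_ok first appears in round 4.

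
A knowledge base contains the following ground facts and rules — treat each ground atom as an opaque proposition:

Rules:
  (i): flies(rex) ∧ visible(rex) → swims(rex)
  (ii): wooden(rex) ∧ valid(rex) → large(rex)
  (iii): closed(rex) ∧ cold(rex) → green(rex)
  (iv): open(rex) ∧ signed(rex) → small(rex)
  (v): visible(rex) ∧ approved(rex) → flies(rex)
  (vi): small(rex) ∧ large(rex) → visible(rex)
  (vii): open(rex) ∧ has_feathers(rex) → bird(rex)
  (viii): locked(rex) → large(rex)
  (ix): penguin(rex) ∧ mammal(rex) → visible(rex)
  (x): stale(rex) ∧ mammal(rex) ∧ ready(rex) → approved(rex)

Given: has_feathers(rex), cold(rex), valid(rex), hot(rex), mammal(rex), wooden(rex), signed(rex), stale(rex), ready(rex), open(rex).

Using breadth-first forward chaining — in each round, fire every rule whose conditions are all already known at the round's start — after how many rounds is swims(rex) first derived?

4

[1] (ii) [wooden(rex) ∧ valid(rex) → large(rex)]; (iv) [open(rex) ∧ signed(rex) → small(rex)]; (vii) [open(rex) ∧ has_feathers(rex) → bird(rex)]; (x) [stale(rex) ∧ mammal(rex) ∧ ready(rex) → approved(rex)]. ⇒ new: large(rex), small(rex), bird(rex), approved(rex).
[2] (vi) [small(rex) ∧ large(rex) → visible(rex)]. ⇒ new: visible(rex).
[3] (v) [visible(rex) ∧ approved(rex) → flies(rex)]. ⇒ new: flies(rex).
[4] (i) [flies(rex) ∧ visible(rex) → swims(rex)]. ⇒ new: swims(rex).
swims(rex) first appears in round 4.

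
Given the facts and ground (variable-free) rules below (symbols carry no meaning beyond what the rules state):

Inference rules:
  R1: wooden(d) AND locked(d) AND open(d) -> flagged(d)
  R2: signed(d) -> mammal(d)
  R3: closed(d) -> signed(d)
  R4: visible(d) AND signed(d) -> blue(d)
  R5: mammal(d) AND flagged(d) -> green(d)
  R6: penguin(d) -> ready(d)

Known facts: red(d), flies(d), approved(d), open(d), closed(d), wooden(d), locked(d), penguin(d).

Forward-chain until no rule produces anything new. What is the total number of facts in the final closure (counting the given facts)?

13

Round 1 — R1, R3, R6, derive flagged(d), signed(d), ready(d).
Round 2 — R2, derive mammal(d).
Round 3 — R5, derive green(d).
Closure: {approved(d), closed(d), flagged(d), flies(d), green(d), locked(d), mammal(d), open(d), penguin(d), ready(d), red(d), signed(d), wooden(d)} — 13 facts.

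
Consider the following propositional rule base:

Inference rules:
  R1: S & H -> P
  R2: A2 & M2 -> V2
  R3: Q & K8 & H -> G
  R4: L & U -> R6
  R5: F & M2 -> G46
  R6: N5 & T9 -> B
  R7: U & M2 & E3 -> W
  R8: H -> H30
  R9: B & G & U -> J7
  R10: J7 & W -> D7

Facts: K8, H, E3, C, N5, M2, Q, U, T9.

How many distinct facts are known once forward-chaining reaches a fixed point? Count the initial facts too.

15

Round 1: R3 [Q & K8 & H -> G]; R6 [N5 & T9 -> B]; R7 [U & M2 & E3 -> W]; R8 [H -> H30]. New: G, B, W, H30.
Round 2: R9 [B & G & U -> J7]. New: J7.
Round 3: R10 [J7 & W -> D7]. New: D7.
Closure: {B, C, D7, E3, G, H, H30, J7, K8, M2, N5, Q, T9, U, W} — 15 facts.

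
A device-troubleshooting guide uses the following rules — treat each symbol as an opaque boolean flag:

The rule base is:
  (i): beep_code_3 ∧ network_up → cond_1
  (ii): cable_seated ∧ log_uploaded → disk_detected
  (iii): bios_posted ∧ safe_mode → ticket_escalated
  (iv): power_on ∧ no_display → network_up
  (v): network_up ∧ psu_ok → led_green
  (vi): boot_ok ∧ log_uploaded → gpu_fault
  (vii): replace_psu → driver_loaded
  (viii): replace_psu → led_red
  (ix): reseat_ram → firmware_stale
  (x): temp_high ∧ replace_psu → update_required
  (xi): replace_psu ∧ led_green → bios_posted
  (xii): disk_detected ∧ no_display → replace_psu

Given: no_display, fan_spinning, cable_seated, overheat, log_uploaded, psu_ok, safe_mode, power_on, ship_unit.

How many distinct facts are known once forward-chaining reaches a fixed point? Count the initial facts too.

17

Round 1: (ii) [cable_seated ∧ log_uploaded → disk_detected]; (iv) [power_on ∧ no_display → network_up]. Adds disk_detected, network_up.
Round 2: (v) [network_up ∧ psu_ok → led_green]; (xii) [disk_detected ∧ no_display → replace_psu]. Adds led_green, replace_psu.
Round 3: (vii) [replace_psu → driver_loaded]; (viii) [replace_psu → led_red]; (xi) [replace_psu ∧ led_green → bios_posted]. Adds driver_loaded, led_red, bios_posted.
Round 4: (iii) [bios_posted ∧ safe_mode → ticket_escalated]. Adds ticket_escalated.
Closure: {bios_posted, cable_seated, disk_detected, driver_loaded, fan_spinning, led_green, led_red, log_uploaded, network_up, no_display, overheat, power_on, psu_ok, replace_psu, safe_mode, ship_unit, ticket_escalated} — 17 facts.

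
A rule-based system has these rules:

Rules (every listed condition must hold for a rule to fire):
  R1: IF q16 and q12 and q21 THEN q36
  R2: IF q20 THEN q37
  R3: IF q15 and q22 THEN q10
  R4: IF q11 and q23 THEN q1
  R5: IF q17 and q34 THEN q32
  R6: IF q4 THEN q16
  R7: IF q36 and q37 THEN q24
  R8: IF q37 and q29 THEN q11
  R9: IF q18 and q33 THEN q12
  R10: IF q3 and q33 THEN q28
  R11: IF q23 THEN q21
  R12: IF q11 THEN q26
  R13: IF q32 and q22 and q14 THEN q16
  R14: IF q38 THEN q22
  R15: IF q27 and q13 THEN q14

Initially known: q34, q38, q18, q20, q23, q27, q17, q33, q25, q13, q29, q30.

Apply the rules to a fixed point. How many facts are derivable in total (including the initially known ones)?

Round 1: R2 [IF q20 THEN q37]; R5 [IF q17 and q34 THEN q32]; R9 [IF q18 and q33 THEN q12]; R11 [IF q23 THEN q21]; R14 [IF q38 THEN q22]; R15 [IF q27 and q13 THEN q14]. New: q37, q32, q12, q21, q22, q14.
Round 2: R8 [IF q37 and q29 THEN q11]; R13 [IF q32 and q22 and q14 THEN q16]. New: q11, q16.
Round 3: R1 [IF q16 and q12 and q21 THEN q36]; R4 [IF q11 and q23 THEN q1]; R12 [IF q11 THEN q26]. New: q36, q1, q26.
Round 4: R7 [IF q36 and q37 THEN q24]. New: q24.
Closure: {q1, q11, q12, q13, q14, q16, q17, q18, q20, q21, q22, q23, q24, q25, q26, q27, q29, q30, q32, q33, q34, q36, q37, q38} — 24 facts.

24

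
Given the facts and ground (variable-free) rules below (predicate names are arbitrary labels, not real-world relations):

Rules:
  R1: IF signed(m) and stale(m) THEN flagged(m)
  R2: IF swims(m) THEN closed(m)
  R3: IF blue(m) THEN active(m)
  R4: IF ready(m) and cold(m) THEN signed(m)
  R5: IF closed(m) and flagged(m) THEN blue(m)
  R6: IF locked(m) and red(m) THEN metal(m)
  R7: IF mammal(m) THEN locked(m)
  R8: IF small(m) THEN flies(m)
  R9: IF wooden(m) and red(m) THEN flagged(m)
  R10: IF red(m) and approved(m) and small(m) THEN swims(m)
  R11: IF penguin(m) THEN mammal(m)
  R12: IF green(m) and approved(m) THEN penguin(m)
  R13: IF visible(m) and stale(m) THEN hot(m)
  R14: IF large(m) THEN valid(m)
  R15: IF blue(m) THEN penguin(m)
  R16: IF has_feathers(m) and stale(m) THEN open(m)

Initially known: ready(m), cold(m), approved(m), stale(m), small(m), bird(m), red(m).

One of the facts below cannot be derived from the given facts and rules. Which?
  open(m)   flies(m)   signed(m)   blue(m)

open(m)

Round 1: R4 [IF ready(m) and cold(m) THEN signed(m)]; R8 [IF small(m) THEN flies(m)]; R10 [IF red(m) and approved(m) and small(m) THEN swims(m)]. Adds signed(m), flies(m), swims(m).
Round 2: R1 [IF signed(m) and stale(m) THEN flagged(m)]; R2 [IF swims(m) THEN closed(m)]. Adds flagged(m), closed(m).
Round 3: R5 [IF closed(m) and flagged(m) THEN blue(m)]. Adds blue(m).
Round 4: R3 [IF blue(m) THEN active(m)]; R15 [IF blue(m) THEN penguin(m)]. Adds active(m), penguin(m).
Round 5: R11 [IF penguin(m) THEN mammal(m)]. Adds mammal(m).
Round 6: R7 [IF mammal(m) THEN locked(m)]. Adds locked(m).
Round 7: R6 [IF locked(m) and red(m) THEN metal(m)]. Adds metal(m).
Derived: signed(m) (round 1), blue(m) (round 3), flies(m) (round 1). open(m) never appears in any round.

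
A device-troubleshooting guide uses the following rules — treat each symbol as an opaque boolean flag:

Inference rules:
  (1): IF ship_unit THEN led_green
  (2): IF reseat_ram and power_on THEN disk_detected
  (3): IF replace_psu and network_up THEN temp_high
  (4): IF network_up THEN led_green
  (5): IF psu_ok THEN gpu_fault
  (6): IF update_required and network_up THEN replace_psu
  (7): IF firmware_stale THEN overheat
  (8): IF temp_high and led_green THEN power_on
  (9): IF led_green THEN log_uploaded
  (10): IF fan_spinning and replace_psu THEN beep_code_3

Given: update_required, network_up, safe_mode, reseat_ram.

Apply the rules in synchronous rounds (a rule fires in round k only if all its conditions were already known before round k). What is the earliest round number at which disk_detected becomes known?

[1] (4) [IF network_up THEN led_green]; (6) [IF update_required and network_up THEN replace_psu]. ⇒ new: led_green, replace_psu.
[2] (3) [IF replace_psu and network_up THEN temp_high]; (9) [IF led_green THEN log_uploaded]. ⇒ new: temp_high, log_uploaded.
[3] (8) [IF temp_high and led_green THEN power_on]. ⇒ new: power_on.
[4] (2) [IF reseat_ram and power_on THEN disk_detected]. ⇒ new: disk_detected.
disk_detected first appears in round 4.

4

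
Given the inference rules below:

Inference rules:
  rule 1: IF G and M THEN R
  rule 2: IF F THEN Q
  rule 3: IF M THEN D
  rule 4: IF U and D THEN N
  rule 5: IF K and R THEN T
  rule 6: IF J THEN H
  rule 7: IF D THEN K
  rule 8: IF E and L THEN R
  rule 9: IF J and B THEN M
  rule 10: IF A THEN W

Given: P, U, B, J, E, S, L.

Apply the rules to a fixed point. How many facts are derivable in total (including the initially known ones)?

14

Round 1: rule 6 [IF J THEN H]; rule 8 [IF E and L THEN R]; rule 9 [IF J and B THEN M]. Adds H, R, M.
Round 2: rule 3 [IF M THEN D]. Adds D.
Round 3: rule 4 [IF U and D THEN N]; rule 7 [IF D THEN K]. Adds N, K.
Round 4: rule 5 [IF K and R THEN T]. Adds T.
Closure: {B, D, E, H, J, K, L, M, N, P, R, S, T, U} — 14 facts.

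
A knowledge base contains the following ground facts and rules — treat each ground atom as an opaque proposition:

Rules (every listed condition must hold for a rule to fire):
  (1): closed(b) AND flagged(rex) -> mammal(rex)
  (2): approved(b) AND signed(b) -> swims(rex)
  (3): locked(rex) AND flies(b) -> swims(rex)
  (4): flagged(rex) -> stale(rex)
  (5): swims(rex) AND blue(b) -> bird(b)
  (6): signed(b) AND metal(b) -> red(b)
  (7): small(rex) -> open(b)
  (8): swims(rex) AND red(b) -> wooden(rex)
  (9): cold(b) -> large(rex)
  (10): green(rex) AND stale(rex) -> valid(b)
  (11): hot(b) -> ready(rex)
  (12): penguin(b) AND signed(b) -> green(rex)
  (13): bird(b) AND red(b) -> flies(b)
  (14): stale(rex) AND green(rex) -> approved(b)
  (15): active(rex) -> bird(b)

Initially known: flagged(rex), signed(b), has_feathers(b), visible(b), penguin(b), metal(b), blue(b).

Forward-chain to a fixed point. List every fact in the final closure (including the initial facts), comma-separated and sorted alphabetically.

Round 1 — (4), (6), (12), derive stale(rex), red(b), green(rex).
Round 2 — (10), (14), derive valid(b), approved(b).
Round 3 — (2), derive swims(rex).
Round 4 — (5), (8), derive bird(b), wooden(rex).
Round 5 — (13), derive flies(b).

approved(b), bird(b), blue(b), flagged(rex), flies(b), green(rex), has_feathers(b), metal(b), penguin(b), red(b), signed(b), stale(rex), swims(rex), valid(b), visible(b), wooden(rex)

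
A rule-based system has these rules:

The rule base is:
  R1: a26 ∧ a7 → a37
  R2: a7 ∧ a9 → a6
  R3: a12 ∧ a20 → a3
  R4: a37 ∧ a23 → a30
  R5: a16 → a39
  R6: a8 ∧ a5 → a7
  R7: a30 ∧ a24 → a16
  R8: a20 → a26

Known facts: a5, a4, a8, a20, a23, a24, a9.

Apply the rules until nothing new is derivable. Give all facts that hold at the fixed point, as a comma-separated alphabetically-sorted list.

a16, a20, a23, a24, a26, a30, a37, a39, a4, a5, a6, a7, a8, a9

Round 1 — R6, R8, derive a7, a26.
Round 2 — R1, R2, derive a37, a6.
Round 3 — R4, derive a30.
Round 4 — R7, derive a16.
Round 5 — R5, derive a39.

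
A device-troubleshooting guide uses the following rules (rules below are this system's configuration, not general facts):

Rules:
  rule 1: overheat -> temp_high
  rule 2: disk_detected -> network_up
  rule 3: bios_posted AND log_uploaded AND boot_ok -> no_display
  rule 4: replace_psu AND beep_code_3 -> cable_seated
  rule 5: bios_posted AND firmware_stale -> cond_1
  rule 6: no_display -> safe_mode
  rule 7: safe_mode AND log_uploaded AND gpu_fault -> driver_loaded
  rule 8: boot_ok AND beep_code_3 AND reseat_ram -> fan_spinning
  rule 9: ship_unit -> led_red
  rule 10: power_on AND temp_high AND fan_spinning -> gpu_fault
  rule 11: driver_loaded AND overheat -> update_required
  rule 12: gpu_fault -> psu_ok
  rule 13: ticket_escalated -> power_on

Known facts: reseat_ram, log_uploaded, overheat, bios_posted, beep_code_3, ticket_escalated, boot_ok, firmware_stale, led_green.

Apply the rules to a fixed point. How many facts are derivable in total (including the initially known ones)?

19

Round 1 fires rule 1, rule 3, rule 5, rule 8, rule 13, giving temp_high, no_display, cond_1, fan_spinning, power_on.
Round 2 fires rule 6, rule 10, giving safe_mode, gpu_fault.
Round 3 fires rule 7, rule 12, giving driver_loaded, psu_ok.
Round 4 fires rule 11, giving update_required.
Closure: {beep_code_3, bios_posted, boot_ok, cond_1, driver_loaded, fan_spinning, firmware_stale, gpu_fault, led_green, log_uploaded, no_display, overheat, power_on, psu_ok, reseat_ram, safe_mode, temp_high, ticket_escalated, update_required} — 19 facts.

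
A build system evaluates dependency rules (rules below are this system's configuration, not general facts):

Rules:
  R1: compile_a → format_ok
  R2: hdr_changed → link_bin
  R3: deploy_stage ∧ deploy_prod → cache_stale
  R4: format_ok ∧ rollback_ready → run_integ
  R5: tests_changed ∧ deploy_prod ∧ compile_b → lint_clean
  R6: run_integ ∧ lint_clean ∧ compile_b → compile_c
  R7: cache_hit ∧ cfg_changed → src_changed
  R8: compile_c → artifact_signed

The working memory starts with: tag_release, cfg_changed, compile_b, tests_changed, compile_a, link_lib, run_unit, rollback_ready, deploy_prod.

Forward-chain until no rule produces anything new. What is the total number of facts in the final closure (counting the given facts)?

Round 1 fires R1, R5, giving format_ok, lint_clean.
Round 2 fires R4, giving run_integ.
Round 3 fires R6, giving compile_c.
Round 4 fires R8, giving artifact_signed.
Closure: {artifact_signed, cfg_changed, compile_a, compile_b, compile_c, deploy_prod, format_ok, link_lib, lint_clean, rollback_ready, run_integ, run_unit, tag_release, tests_changed} — 14 facts.

14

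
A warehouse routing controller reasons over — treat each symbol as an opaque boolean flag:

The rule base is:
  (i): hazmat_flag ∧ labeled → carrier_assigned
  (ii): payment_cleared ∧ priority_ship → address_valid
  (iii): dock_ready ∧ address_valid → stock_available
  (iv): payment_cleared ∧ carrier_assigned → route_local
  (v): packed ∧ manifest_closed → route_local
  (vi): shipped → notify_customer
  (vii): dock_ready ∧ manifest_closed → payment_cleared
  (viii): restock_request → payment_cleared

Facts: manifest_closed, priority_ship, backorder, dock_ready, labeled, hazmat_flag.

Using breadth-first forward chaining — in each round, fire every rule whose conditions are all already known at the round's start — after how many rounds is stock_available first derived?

3

[1] (i) [hazmat_flag ∧ labeled → carrier_assigned]; (vii) [dock_ready ∧ manifest_closed → payment_cleared]. ⇒ new: carrier_assigned, payment_cleared.
[2] (ii) [payment_cleared ∧ priority_ship → address_valid]; (iv) [payment_cleared ∧ carrier_assigned → route_local]. ⇒ new: address_valid, route_local.
[3] (iii) [dock_ready ∧ address_valid → stock_available]. ⇒ new: stock_available.
stock_available first appears in round 3.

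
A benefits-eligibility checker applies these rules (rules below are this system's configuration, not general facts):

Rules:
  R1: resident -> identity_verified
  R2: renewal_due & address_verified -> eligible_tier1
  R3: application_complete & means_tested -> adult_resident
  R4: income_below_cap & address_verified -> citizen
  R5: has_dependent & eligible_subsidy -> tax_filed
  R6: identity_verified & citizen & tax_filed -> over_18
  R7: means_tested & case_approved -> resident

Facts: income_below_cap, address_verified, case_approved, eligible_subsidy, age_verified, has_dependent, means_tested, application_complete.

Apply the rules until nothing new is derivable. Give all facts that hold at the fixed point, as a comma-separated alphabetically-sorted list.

Round 1: R3 [application_complete & means_tested -> adult_resident]; R4 [income_below_cap & address_verified -> citizen]; R5 [has_dependent & eligible_subsidy -> tax_filed]; R7 [means_tested & case_approved -> resident]. New: adult_resident, citizen, tax_filed, resident.
Round 2: R1 [resident -> identity_verified]. New: identity_verified.
Round 3: R6 [identity_verified & citizen & tax_filed -> over_18]. New: over_18.

address_verified, adult_resident, age_verified, application_complete, case_approved, citizen, eligible_subsidy, has_dependent, identity_verified, income_below_cap, means_tested, over_18, resident, tax_filed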